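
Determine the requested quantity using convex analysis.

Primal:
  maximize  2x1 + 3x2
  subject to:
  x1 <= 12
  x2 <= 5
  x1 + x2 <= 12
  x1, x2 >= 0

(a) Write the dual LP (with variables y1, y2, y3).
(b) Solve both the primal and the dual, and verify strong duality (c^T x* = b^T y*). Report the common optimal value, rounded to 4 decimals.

The standard primal-dual pair for 'max c^T x s.t. A x <= b, x >= 0' is:
  Dual:  min b^T y  s.t.  A^T y >= c,  y >= 0.

So the dual LP is:
  minimize  12y1 + 5y2 + 12y3
  subject to:
    y1 + y3 >= 2
    y2 + y3 >= 3
    y1, y2, y3 >= 0

Solving the primal: x* = (7, 5).
  primal value c^T x* = 29.
Solving the dual: y* = (0, 1, 2).
  dual value b^T y* = 29.
Strong duality: c^T x* = b^T y*. Confirmed.

29


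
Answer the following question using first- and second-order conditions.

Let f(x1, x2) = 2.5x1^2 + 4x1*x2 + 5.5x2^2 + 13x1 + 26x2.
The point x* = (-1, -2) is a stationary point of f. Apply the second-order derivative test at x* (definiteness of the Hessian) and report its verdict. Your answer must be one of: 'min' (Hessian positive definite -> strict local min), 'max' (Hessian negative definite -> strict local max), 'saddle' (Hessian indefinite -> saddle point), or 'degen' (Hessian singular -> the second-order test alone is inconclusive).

Compute the Hessian H = grad^2 f:
  H = [[5, 4], [4, 11]]
Verify stationarity: grad f(x*) = H x* + g = (0, 0).
Eigenvalues of H: 3, 13.
Both eigenvalues > 0, so H is positive definite -> x* is a strict local min.

min


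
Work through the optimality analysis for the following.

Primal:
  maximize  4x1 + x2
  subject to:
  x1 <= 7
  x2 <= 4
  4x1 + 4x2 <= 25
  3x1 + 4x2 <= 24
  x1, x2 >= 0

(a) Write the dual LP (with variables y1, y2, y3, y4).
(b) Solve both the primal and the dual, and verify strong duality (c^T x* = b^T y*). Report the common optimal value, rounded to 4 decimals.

The standard primal-dual pair for 'max c^T x s.t. A x <= b, x >= 0' is:
  Dual:  min b^T y  s.t.  A^T y >= c,  y >= 0.

So the dual LP is:
  minimize  7y1 + 4y2 + 25y3 + 24y4
  subject to:
    y1 + 4y3 + 3y4 >= 4
    y2 + 4y3 + 4y4 >= 1
    y1, y2, y3, y4 >= 0

Solving the primal: x* = (6.25, 0).
  primal value c^T x* = 25.
Solving the dual: y* = (0, 0, 1, 0).
  dual value b^T y* = 25.
Strong duality: c^T x* = b^T y*. Confirmed.

25


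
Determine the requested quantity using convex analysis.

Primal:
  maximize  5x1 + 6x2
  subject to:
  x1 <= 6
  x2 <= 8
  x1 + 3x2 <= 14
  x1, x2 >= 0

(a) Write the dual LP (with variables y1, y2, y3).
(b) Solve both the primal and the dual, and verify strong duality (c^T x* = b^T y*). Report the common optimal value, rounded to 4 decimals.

The standard primal-dual pair for 'max c^T x s.t. A x <= b, x >= 0' is:
  Dual:  min b^T y  s.t.  A^T y >= c,  y >= 0.

So the dual LP is:
  minimize  6y1 + 8y2 + 14y3
  subject to:
    y1 + y3 >= 5
    y2 + 3y3 >= 6
    y1, y2, y3 >= 0

Solving the primal: x* = (6, 2.6667).
  primal value c^T x* = 46.
Solving the dual: y* = (3, 0, 2).
  dual value b^T y* = 46.
Strong duality: c^T x* = b^T y*. Confirmed.

46


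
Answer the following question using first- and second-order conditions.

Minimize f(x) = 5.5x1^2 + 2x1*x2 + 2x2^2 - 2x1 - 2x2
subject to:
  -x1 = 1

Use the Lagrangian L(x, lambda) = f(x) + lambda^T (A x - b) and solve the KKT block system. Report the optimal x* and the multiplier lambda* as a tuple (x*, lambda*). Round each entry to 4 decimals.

Form the Lagrangian:
  L(x, lambda) = (1/2) x^T Q x + c^T x + lambda^T (A x - b)
Stationarity (grad_x L = 0): Q x + c + A^T lambda = 0.
Primal feasibility: A x = b.

This gives the KKT block system:
  [ Q   A^T ] [ x     ]   [-c ]
  [ A    0  ] [ lambda ] = [ b ]

Solving the linear system:
  x*      = (-1, 1)
  lambda* = (-11)
  f(x*)   = 5.5

x* = (-1, 1), lambda* = (-11)


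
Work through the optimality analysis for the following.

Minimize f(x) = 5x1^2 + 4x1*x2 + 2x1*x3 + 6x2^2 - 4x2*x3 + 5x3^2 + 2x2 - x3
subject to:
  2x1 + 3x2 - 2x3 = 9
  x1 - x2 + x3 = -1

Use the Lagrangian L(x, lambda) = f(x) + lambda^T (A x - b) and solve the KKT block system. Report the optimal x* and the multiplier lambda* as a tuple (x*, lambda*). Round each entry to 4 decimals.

Form the Lagrangian:
  L(x, lambda) = (1/2) x^T Q x + c^T x + lambda^T (A x - b)
Stationarity (grad_x L = 0): Q x + c + A^T lambda = 0.
Primal feasibility: A x = b.

This gives the KKT block system:
  [ Q   A^T ] [ x     ]   [-c ]
  [ A    0  ] [ lambda ] = [ b ]

Solving the linear system:
  x*      = (1.5125, 0.95, -1.5625)
  lambda* = (-8.3, 0.8)
  f(x*)   = 39.4813

x* = (1.5125, 0.95, -1.5625), lambda* = (-8.3, 0.8)


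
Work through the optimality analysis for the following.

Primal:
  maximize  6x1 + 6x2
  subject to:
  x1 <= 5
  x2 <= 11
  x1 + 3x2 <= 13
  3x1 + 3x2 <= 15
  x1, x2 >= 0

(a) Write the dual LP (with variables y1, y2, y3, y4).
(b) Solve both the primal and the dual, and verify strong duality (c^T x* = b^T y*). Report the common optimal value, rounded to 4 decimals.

The standard primal-dual pair for 'max c^T x s.t. A x <= b, x >= 0' is:
  Dual:  min b^T y  s.t.  A^T y >= c,  y >= 0.

So the dual LP is:
  minimize  5y1 + 11y2 + 13y3 + 15y4
  subject to:
    y1 + y3 + 3y4 >= 6
    y2 + 3y3 + 3y4 >= 6
    y1, y2, y3, y4 >= 0

Solving the primal: x* = (5, 0).
  primal value c^T x* = 30.
Solving the dual: y* = (0, 0, 0, 2).
  dual value b^T y* = 30.
Strong duality: c^T x* = b^T y*. Confirmed.

30


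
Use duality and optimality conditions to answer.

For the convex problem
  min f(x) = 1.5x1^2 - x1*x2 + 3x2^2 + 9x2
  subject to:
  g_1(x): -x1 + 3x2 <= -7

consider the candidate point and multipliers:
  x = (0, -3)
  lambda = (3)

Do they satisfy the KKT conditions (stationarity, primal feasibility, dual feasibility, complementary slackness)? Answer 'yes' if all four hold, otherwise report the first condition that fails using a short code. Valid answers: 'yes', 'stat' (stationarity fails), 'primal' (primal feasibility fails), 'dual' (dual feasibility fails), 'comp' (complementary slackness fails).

Gradient of f: grad f(x) = Q x + c = (3, -9)
Constraint values g_i(x) = a_i^T x - b_i:
  g_1((0, -3)) = -2
Stationarity residual: grad f(x) + sum_i lambda_i a_i = (0, 0)
  -> stationarity OK
Primal feasibility (all g_i <= 0): OK
Dual feasibility (all lambda_i >= 0): OK
Complementary slackness (lambda_i * g_i(x) = 0 for all i): FAILS

Verdict: the first failing condition is complementary_slackness -> comp.

comp


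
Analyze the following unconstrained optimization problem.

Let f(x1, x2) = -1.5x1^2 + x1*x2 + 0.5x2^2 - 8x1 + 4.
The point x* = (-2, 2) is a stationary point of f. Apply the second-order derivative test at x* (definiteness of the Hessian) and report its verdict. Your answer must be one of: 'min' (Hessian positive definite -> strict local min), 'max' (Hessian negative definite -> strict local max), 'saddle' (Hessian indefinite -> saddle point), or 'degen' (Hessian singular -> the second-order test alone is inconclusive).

Compute the Hessian H = grad^2 f:
  H = [[-3, 1], [1, 1]]
Verify stationarity: grad f(x*) = H x* + g = (0, 0).
Eigenvalues of H: -3.2361, 1.2361.
Eigenvalues have mixed signs, so H is indefinite -> x* is a saddle point.

saddle


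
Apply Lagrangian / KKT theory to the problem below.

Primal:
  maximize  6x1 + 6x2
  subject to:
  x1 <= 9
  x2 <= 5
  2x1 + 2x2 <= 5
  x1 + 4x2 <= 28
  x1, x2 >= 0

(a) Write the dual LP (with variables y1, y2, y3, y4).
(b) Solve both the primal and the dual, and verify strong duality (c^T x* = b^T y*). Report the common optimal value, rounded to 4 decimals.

The standard primal-dual pair for 'max c^T x s.t. A x <= b, x >= 0' is:
  Dual:  min b^T y  s.t.  A^T y >= c,  y >= 0.

So the dual LP is:
  minimize  9y1 + 5y2 + 5y3 + 28y4
  subject to:
    y1 + 2y3 + y4 >= 6
    y2 + 2y3 + 4y4 >= 6
    y1, y2, y3, y4 >= 0

Solving the primal: x* = (2.5, 0).
  primal value c^T x* = 15.
Solving the dual: y* = (0, 0, 3, 0).
  dual value b^T y* = 15.
Strong duality: c^T x* = b^T y*. Confirmed.

15


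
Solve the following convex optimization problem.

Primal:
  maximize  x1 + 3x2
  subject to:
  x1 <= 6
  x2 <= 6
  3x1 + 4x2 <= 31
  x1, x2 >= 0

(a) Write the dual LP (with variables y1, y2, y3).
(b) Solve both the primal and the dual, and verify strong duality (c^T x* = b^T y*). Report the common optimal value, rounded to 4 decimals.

The standard primal-dual pair for 'max c^T x s.t. A x <= b, x >= 0' is:
  Dual:  min b^T y  s.t.  A^T y >= c,  y >= 0.

So the dual LP is:
  minimize  6y1 + 6y2 + 31y3
  subject to:
    y1 + 3y3 >= 1
    y2 + 4y3 >= 3
    y1, y2, y3 >= 0

Solving the primal: x* = (2.3333, 6).
  primal value c^T x* = 20.3333.
Solving the dual: y* = (0, 1.6667, 0.3333).
  dual value b^T y* = 20.3333.
Strong duality: c^T x* = b^T y*. Confirmed.

20.3333


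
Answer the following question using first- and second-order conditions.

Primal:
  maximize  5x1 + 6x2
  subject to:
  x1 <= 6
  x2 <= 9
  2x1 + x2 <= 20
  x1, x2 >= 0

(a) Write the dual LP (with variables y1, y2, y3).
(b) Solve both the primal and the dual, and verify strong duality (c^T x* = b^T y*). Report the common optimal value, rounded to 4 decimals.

The standard primal-dual pair for 'max c^T x s.t. A x <= b, x >= 0' is:
  Dual:  min b^T y  s.t.  A^T y >= c,  y >= 0.

So the dual LP is:
  minimize  6y1 + 9y2 + 20y3
  subject to:
    y1 + 2y3 >= 5
    y2 + y3 >= 6
    y1, y2, y3 >= 0

Solving the primal: x* = (5.5, 9).
  primal value c^T x* = 81.5.
Solving the dual: y* = (0, 3.5, 2.5).
  dual value b^T y* = 81.5.
Strong duality: c^T x* = b^T y*. Confirmed.

81.5


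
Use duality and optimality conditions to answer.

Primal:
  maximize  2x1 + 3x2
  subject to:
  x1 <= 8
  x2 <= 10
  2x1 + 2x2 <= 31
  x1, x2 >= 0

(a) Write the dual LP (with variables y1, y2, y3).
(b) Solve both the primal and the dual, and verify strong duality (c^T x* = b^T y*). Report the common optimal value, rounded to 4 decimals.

The standard primal-dual pair for 'max c^T x s.t. A x <= b, x >= 0' is:
  Dual:  min b^T y  s.t.  A^T y >= c,  y >= 0.

So the dual LP is:
  minimize  8y1 + 10y2 + 31y3
  subject to:
    y1 + 2y3 >= 2
    y2 + 2y3 >= 3
    y1, y2, y3 >= 0

Solving the primal: x* = (5.5, 10).
  primal value c^T x* = 41.
Solving the dual: y* = (0, 1, 1).
  dual value b^T y* = 41.
Strong duality: c^T x* = b^T y*. Confirmed.

41


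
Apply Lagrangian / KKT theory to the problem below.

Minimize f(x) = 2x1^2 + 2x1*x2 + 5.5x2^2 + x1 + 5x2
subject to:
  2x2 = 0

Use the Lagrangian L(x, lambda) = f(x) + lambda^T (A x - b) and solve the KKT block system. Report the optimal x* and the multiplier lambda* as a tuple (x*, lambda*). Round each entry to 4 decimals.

Form the Lagrangian:
  L(x, lambda) = (1/2) x^T Q x + c^T x + lambda^T (A x - b)
Stationarity (grad_x L = 0): Q x + c + A^T lambda = 0.
Primal feasibility: A x = b.

This gives the KKT block system:
  [ Q   A^T ] [ x     ]   [-c ]
  [ A    0  ] [ lambda ] = [ b ]

Solving the linear system:
  x*      = (-0.25, 0)
  lambda* = (-2.25)
  f(x*)   = -0.125

x* = (-0.25, 0), lambda* = (-2.25)


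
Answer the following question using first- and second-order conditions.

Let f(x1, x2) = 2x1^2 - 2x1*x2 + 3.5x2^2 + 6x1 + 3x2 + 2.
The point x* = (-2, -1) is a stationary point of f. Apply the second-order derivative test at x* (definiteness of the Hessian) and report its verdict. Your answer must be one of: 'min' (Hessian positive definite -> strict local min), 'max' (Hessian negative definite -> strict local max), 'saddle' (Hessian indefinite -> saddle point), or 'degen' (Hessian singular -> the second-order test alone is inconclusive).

Compute the Hessian H = grad^2 f:
  H = [[4, -2], [-2, 7]]
Verify stationarity: grad f(x*) = H x* + g = (0, 0).
Eigenvalues of H: 3, 8.
Both eigenvalues > 0, so H is positive definite -> x* is a strict local min.

min


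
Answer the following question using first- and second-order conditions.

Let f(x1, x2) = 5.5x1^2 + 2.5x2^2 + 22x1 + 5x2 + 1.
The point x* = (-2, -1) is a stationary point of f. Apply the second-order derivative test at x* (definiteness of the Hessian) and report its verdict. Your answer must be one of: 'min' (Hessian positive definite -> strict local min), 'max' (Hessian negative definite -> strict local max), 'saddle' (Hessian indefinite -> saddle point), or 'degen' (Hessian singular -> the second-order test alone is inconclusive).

Compute the Hessian H = grad^2 f:
  H = [[11, 0], [0, 5]]
Verify stationarity: grad f(x*) = H x* + g = (0, 0).
Eigenvalues of H: 5, 11.
Both eigenvalues > 0, so H is positive definite -> x* is a strict local min.

min


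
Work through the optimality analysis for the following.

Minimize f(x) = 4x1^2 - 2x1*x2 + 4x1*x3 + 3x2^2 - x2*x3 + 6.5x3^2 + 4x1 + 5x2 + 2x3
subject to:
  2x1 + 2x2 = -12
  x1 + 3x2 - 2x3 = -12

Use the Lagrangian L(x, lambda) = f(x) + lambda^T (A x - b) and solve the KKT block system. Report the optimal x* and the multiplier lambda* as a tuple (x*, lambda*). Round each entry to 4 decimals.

Form the Lagrangian:
  L(x, lambda) = (1/2) x^T Q x + c^T x + lambda^T (A x - b)
Stationarity (grad_x L = 0): Q x + c + A^T lambda = 0.
Primal feasibility: A x = b.

This gives the KKT block system:
  [ Q   A^T ] [ x     ]   [-c ]
  [ A    0  ] [ lambda ] = [ b ]

Solving the linear system:
  x*      = (-3, -3, 0)
  lambda* = (8.75, -3.5)
  f(x*)   = 18

x* = (-3, -3, 0), lambda* = (8.75, -3.5)


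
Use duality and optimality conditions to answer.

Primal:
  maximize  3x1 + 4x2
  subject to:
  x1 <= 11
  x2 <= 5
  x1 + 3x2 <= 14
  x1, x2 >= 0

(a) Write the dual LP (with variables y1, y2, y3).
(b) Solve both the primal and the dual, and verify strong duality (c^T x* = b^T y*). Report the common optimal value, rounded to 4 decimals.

The standard primal-dual pair for 'max c^T x s.t. A x <= b, x >= 0' is:
  Dual:  min b^T y  s.t.  A^T y >= c,  y >= 0.

So the dual LP is:
  minimize  11y1 + 5y2 + 14y3
  subject to:
    y1 + y3 >= 3
    y2 + 3y3 >= 4
    y1, y2, y3 >= 0

Solving the primal: x* = (11, 1).
  primal value c^T x* = 37.
Solving the dual: y* = (1.6667, 0, 1.3333).
  dual value b^T y* = 37.
Strong duality: c^T x* = b^T y*. Confirmed.

37


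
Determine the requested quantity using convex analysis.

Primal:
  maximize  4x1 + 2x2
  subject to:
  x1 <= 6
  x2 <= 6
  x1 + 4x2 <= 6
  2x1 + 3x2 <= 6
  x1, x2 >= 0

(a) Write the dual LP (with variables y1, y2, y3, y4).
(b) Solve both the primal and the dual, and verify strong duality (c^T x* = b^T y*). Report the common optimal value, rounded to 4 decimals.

The standard primal-dual pair for 'max c^T x s.t. A x <= b, x >= 0' is:
  Dual:  min b^T y  s.t.  A^T y >= c,  y >= 0.

So the dual LP is:
  minimize  6y1 + 6y2 + 6y3 + 6y4
  subject to:
    y1 + y3 + 2y4 >= 4
    y2 + 4y3 + 3y4 >= 2
    y1, y2, y3, y4 >= 0

Solving the primal: x* = (3, 0).
  primal value c^T x* = 12.
Solving the dual: y* = (0, 0, 0, 2).
  dual value b^T y* = 12.
Strong duality: c^T x* = b^T y*. Confirmed.

12


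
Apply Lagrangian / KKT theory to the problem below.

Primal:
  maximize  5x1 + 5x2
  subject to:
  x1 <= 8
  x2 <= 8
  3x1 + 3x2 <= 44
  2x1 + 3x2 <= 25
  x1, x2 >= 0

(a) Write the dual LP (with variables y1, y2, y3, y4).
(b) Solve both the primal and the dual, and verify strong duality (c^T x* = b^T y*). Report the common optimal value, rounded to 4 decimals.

The standard primal-dual pair for 'max c^T x s.t. A x <= b, x >= 0' is:
  Dual:  min b^T y  s.t.  A^T y >= c,  y >= 0.

So the dual LP is:
  minimize  8y1 + 8y2 + 44y3 + 25y4
  subject to:
    y1 + 3y3 + 2y4 >= 5
    y2 + 3y3 + 3y4 >= 5
    y1, y2, y3, y4 >= 0

Solving the primal: x* = (8, 3).
  primal value c^T x* = 55.
Solving the dual: y* = (1.6667, 0, 0, 1.6667).
  dual value b^T y* = 55.
Strong duality: c^T x* = b^T y*. Confirmed.

55


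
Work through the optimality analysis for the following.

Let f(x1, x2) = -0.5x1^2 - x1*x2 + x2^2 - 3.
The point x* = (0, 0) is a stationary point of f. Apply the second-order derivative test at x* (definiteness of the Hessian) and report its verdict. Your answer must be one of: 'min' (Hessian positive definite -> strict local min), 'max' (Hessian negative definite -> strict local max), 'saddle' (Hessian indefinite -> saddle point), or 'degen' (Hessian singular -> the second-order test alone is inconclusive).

Compute the Hessian H = grad^2 f:
  H = [[-1, -1], [-1, 2]]
Verify stationarity: grad f(x*) = H x* + g = (0, 0).
Eigenvalues of H: -1.3028, 2.3028.
Eigenvalues have mixed signs, so H is indefinite -> x* is a saddle point.

saddle


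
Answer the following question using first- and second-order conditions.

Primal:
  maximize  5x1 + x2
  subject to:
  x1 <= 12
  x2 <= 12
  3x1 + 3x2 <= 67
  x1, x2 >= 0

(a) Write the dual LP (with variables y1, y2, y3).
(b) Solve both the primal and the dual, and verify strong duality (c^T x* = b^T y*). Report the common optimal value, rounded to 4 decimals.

The standard primal-dual pair for 'max c^T x s.t. A x <= b, x >= 0' is:
  Dual:  min b^T y  s.t.  A^T y >= c,  y >= 0.

So the dual LP is:
  minimize  12y1 + 12y2 + 67y3
  subject to:
    y1 + 3y3 >= 5
    y2 + 3y3 >= 1
    y1, y2, y3 >= 0

Solving the primal: x* = (12, 10.3333).
  primal value c^T x* = 70.3333.
Solving the dual: y* = (4, 0, 0.3333).
  dual value b^T y* = 70.3333.
Strong duality: c^T x* = b^T y*. Confirmed.

70.3333


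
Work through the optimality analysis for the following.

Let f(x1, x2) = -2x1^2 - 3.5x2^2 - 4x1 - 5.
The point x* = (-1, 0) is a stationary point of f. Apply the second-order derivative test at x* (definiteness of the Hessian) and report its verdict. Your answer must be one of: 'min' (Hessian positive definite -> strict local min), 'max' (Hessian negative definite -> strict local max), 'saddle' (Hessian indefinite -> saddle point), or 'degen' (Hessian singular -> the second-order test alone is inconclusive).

Compute the Hessian H = grad^2 f:
  H = [[-4, 0], [0, -7]]
Verify stationarity: grad f(x*) = H x* + g = (0, 0).
Eigenvalues of H: -7, -4.
Both eigenvalues < 0, so H is negative definite -> x* is a strict local max.

max


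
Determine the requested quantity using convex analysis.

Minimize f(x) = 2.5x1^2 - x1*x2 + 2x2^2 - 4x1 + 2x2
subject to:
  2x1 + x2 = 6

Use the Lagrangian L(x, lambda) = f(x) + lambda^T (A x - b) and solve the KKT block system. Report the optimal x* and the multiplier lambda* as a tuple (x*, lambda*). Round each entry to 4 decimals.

Form the Lagrangian:
  L(x, lambda) = (1/2) x^T Q x + c^T x + lambda^T (A x - b)
Stationarity (grad_x L = 0): Q x + c + A^T lambda = 0.
Primal feasibility: A x = b.

This gives the KKT block system:
  [ Q   A^T ] [ x     ]   [-c ]
  [ A    0  ] [ lambda ] = [ b ]

Solving the linear system:
  x*      = (2.48, 1.04)
  lambda* = (-3.68)
  f(x*)   = 7.12

x* = (2.48, 1.04), lambda* = (-3.68)


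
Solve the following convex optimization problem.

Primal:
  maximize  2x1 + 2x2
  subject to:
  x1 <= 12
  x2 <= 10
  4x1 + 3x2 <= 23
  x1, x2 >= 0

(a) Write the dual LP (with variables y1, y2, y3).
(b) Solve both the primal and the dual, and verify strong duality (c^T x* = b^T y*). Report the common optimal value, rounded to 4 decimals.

The standard primal-dual pair for 'max c^T x s.t. A x <= b, x >= 0' is:
  Dual:  min b^T y  s.t.  A^T y >= c,  y >= 0.

So the dual LP is:
  minimize  12y1 + 10y2 + 23y3
  subject to:
    y1 + 4y3 >= 2
    y2 + 3y3 >= 2
    y1, y2, y3 >= 0

Solving the primal: x* = (0, 7.6667).
  primal value c^T x* = 15.3333.
Solving the dual: y* = (0, 0, 0.6667).
  dual value b^T y* = 15.3333.
Strong duality: c^T x* = b^T y*. Confirmed.

15.3333


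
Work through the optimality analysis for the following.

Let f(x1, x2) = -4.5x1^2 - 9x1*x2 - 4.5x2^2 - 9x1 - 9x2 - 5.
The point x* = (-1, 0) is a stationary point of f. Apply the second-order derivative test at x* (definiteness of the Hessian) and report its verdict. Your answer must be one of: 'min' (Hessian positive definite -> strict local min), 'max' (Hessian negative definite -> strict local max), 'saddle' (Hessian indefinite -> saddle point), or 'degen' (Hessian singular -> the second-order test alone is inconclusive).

Compute the Hessian H = grad^2 f:
  H = [[-9, -9], [-9, -9]]
Verify stationarity: grad f(x*) = H x* + g = (0, 0).
Eigenvalues of H: -18, 0.
H has a zero eigenvalue (singular; negative semidefinite but not definite), so H is neither positive definite, negative definite, nor indefinite. The second-order test alone is inconclusive -> degen.
(Indeed, f is constant along the null direction of H through x*, so x* is not a strict local extremum.)

degen


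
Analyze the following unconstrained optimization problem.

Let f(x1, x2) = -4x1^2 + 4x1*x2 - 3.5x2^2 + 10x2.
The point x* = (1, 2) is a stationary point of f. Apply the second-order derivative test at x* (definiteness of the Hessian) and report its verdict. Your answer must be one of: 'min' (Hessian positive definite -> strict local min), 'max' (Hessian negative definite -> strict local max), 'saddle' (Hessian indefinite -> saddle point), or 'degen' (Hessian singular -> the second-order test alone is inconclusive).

Compute the Hessian H = grad^2 f:
  H = [[-8, 4], [4, -7]]
Verify stationarity: grad f(x*) = H x* + g = (0, 0).
Eigenvalues of H: -11.5311, -3.4689.
Both eigenvalues < 0, so H is negative definite -> x* is a strict local max.

max


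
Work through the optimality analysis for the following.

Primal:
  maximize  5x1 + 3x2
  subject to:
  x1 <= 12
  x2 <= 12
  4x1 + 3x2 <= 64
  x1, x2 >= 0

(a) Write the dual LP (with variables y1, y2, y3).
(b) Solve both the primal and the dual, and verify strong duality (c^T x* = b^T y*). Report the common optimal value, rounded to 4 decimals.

The standard primal-dual pair for 'max c^T x s.t. A x <= b, x >= 0' is:
  Dual:  min b^T y  s.t.  A^T y >= c,  y >= 0.

So the dual LP is:
  minimize  12y1 + 12y2 + 64y3
  subject to:
    y1 + 4y3 >= 5
    y2 + 3y3 >= 3
    y1, y2, y3 >= 0

Solving the primal: x* = (12, 5.3333).
  primal value c^T x* = 76.
Solving the dual: y* = (1, 0, 1).
  dual value b^T y* = 76.
Strong duality: c^T x* = b^T y*. Confirmed.

76


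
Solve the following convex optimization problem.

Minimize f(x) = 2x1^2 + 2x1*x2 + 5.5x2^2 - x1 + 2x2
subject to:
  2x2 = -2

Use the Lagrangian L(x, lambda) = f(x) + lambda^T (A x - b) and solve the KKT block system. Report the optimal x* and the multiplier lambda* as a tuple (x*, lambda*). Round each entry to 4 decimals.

Form the Lagrangian:
  L(x, lambda) = (1/2) x^T Q x + c^T x + lambda^T (A x - b)
Stationarity (grad_x L = 0): Q x + c + A^T lambda = 0.
Primal feasibility: A x = b.

This gives the KKT block system:
  [ Q   A^T ] [ x     ]   [-c ]
  [ A    0  ] [ lambda ] = [ b ]

Solving the linear system:
  x*      = (0.75, -1)
  lambda* = (3.75)
  f(x*)   = 2.375

x* = (0.75, -1), lambda* = (3.75)


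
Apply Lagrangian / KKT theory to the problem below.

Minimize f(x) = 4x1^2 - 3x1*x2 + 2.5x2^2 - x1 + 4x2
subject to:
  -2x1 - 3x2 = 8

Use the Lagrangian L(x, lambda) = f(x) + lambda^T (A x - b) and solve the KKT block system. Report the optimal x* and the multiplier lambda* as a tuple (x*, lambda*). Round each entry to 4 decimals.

Form the Lagrangian:
  L(x, lambda) = (1/2) x^T Q x + c^T x + lambda^T (A x - b)
Stationarity (grad_x L = 0): Q x + c + A^T lambda = 0.
Primal feasibility: A x = b.

This gives the KKT block system:
  [ Q   A^T ] [ x     ]   [-c ]
  [ A    0  ] [ lambda ] = [ b ]

Solving the linear system:
  x*      = (-0.9297, -2.0469)
  lambda* = (-1.1484)
  f(x*)   = 0.9648

x* = (-0.9297, -2.0469), lambda* = (-1.1484)


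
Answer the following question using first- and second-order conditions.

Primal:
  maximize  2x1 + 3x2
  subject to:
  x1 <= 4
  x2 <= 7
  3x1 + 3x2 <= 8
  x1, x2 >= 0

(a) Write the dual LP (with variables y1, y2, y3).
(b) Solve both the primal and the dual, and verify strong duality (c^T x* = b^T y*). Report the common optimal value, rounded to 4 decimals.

The standard primal-dual pair for 'max c^T x s.t. A x <= b, x >= 0' is:
  Dual:  min b^T y  s.t.  A^T y >= c,  y >= 0.

So the dual LP is:
  minimize  4y1 + 7y2 + 8y3
  subject to:
    y1 + 3y3 >= 2
    y2 + 3y3 >= 3
    y1, y2, y3 >= 0

Solving the primal: x* = (0, 2.6667).
  primal value c^T x* = 8.
Solving the dual: y* = (0, 0, 1).
  dual value b^T y* = 8.
Strong duality: c^T x* = b^T y*. Confirmed.

8


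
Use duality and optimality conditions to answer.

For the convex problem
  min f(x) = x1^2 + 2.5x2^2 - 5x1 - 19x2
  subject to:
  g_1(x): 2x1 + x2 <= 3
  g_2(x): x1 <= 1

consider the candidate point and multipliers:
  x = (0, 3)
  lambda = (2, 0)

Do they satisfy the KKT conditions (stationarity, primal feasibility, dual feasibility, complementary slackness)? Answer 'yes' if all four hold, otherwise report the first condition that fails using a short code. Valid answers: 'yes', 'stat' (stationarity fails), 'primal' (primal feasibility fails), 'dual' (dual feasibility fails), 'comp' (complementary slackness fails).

Gradient of f: grad f(x) = Q x + c = (-5, -4)
Constraint values g_i(x) = a_i^T x - b_i:
  g_1((0, 3)) = 0
  g_2((0, 3)) = -1
Stationarity residual: grad f(x) + sum_i lambda_i a_i = (-1, -2)
  -> stationarity FAILS
Primal feasibility (all g_i <= 0): OK
Dual feasibility (all lambda_i >= 0): OK
Complementary slackness (lambda_i * g_i(x) = 0 for all i): OK

Verdict: the first failing condition is stationarity -> stat.

stat


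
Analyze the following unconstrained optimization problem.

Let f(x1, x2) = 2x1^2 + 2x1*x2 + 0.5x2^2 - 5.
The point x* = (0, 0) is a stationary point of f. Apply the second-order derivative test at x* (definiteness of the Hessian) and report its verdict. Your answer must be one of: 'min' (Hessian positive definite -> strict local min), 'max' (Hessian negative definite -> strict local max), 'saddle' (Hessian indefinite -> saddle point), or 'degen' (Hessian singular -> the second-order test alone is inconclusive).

Compute the Hessian H = grad^2 f:
  H = [[4, 2], [2, 1]]
Verify stationarity: grad f(x*) = H x* + g = (0, 0).
Eigenvalues of H: 0, 5.
H has a zero eigenvalue (singular; positive semidefinite but not definite), so H is neither positive definite, negative definite, nor indefinite. The second-order test alone is inconclusive -> degen.
(Indeed, f is constant along the null direction of H through x*, so x* is not a strict local extremum.)

degen


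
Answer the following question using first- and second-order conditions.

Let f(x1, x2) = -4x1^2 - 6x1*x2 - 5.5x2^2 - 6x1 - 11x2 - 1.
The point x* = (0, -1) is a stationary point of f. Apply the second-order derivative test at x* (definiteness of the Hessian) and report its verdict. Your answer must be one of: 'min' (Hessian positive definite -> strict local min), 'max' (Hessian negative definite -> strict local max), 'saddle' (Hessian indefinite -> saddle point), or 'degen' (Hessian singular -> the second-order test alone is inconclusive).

Compute the Hessian H = grad^2 f:
  H = [[-8, -6], [-6, -11]]
Verify stationarity: grad f(x*) = H x* + g = (0, 0).
Eigenvalues of H: -15.6847, -3.3153.
Both eigenvalues < 0, so H is negative definite -> x* is a strict local max.

max


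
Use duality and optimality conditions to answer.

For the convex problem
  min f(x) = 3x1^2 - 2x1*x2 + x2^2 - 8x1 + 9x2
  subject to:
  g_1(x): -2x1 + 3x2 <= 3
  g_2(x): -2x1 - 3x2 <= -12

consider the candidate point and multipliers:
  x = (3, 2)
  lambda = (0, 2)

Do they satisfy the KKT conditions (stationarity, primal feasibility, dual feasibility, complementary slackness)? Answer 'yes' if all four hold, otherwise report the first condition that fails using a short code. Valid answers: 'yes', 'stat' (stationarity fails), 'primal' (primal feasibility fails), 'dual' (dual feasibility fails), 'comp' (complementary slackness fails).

Gradient of f: grad f(x) = Q x + c = (6, 7)
Constraint values g_i(x) = a_i^T x - b_i:
  g_1((3, 2)) = -3
  g_2((3, 2)) = 0
Stationarity residual: grad f(x) + sum_i lambda_i a_i = (2, 1)
  -> stationarity FAILS
Primal feasibility (all g_i <= 0): OK
Dual feasibility (all lambda_i >= 0): OK
Complementary slackness (lambda_i * g_i(x) = 0 for all i): OK

Verdict: the first failing condition is stationarity -> stat.

stat


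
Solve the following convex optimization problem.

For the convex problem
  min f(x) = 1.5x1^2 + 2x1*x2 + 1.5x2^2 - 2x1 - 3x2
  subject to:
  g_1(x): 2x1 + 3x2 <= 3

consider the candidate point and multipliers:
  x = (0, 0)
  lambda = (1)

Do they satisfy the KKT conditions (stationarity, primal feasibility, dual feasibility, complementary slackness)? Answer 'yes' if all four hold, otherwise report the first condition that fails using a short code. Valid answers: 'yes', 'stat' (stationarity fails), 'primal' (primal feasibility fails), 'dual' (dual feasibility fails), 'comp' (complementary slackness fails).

Gradient of f: grad f(x) = Q x + c = (-2, -3)
Constraint values g_i(x) = a_i^T x - b_i:
  g_1((0, 0)) = -3
Stationarity residual: grad f(x) + sum_i lambda_i a_i = (0, 0)
  -> stationarity OK
Primal feasibility (all g_i <= 0): OK
Dual feasibility (all lambda_i >= 0): OK
Complementary slackness (lambda_i * g_i(x) = 0 for all i): FAILS

Verdict: the first failing condition is complementary_slackness -> comp.

comp


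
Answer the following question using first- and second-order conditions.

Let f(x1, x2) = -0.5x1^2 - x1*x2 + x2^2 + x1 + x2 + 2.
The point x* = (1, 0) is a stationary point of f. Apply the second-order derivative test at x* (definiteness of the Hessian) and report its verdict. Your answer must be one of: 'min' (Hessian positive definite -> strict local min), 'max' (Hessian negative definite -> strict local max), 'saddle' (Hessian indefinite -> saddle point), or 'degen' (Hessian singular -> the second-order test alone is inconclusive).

Compute the Hessian H = grad^2 f:
  H = [[-1, -1], [-1, 2]]
Verify stationarity: grad f(x*) = H x* + g = (0, 0).
Eigenvalues of H: -1.3028, 2.3028.
Eigenvalues have mixed signs, so H is indefinite -> x* is a saddle point.

saddle


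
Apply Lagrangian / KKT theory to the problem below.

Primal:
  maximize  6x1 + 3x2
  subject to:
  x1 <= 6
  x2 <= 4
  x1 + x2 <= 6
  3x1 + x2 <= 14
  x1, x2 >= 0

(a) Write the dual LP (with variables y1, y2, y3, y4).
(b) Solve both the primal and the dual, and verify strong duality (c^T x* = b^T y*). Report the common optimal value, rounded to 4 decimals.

The standard primal-dual pair for 'max c^T x s.t. A x <= b, x >= 0' is:
  Dual:  min b^T y  s.t.  A^T y >= c,  y >= 0.

So the dual LP is:
  minimize  6y1 + 4y2 + 6y3 + 14y4
  subject to:
    y1 + y3 + 3y4 >= 6
    y2 + y3 + y4 >= 3
    y1, y2, y3, y4 >= 0

Solving the primal: x* = (4, 2).
  primal value c^T x* = 30.
Solving the dual: y* = (0, 0, 1.5, 1.5).
  dual value b^T y* = 30.
Strong duality: c^T x* = b^T y*. Confirmed.

30


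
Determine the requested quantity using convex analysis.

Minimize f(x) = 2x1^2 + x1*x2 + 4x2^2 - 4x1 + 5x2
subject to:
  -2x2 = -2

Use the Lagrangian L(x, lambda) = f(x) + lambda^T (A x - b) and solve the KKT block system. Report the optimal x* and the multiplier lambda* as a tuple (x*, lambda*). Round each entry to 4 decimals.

Form the Lagrangian:
  L(x, lambda) = (1/2) x^T Q x + c^T x + lambda^T (A x - b)
Stationarity (grad_x L = 0): Q x + c + A^T lambda = 0.
Primal feasibility: A x = b.

This gives the KKT block system:
  [ Q   A^T ] [ x     ]   [-c ]
  [ A    0  ] [ lambda ] = [ b ]

Solving the linear system:
  x*      = (0.75, 1)
  lambda* = (6.875)
  f(x*)   = 7.875

x* = (0.75, 1), lambda* = (6.875)


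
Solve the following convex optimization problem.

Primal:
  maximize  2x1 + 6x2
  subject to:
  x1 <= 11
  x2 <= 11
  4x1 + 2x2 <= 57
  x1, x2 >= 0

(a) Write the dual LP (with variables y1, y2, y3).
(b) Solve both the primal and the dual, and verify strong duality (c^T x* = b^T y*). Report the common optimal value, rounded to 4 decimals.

The standard primal-dual pair for 'max c^T x s.t. A x <= b, x >= 0' is:
  Dual:  min b^T y  s.t.  A^T y >= c,  y >= 0.

So the dual LP is:
  minimize  11y1 + 11y2 + 57y3
  subject to:
    y1 + 4y3 >= 2
    y2 + 2y3 >= 6
    y1, y2, y3 >= 0

Solving the primal: x* = (8.75, 11).
  primal value c^T x* = 83.5.
Solving the dual: y* = (0, 5, 0.5).
  dual value b^T y* = 83.5.
Strong duality: c^T x* = b^T y*. Confirmed.

83.5


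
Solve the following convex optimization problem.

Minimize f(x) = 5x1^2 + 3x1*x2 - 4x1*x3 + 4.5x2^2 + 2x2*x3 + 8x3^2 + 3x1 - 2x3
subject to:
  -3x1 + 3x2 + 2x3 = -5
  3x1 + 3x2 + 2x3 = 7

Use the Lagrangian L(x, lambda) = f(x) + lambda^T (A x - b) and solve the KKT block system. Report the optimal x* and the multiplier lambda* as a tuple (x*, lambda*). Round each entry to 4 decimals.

Form the Lagrangian:
  L(x, lambda) = (1/2) x^T Q x + c^T x + lambda^T (A x - b)
Stationarity (grad_x L = 0): Q x + c + A^T lambda = 0.
Primal feasibility: A x = b.

This gives the KKT block system:
  [ Q   A^T ] [ x     ]   [-c ]
  [ A    0  ] [ lambda ] = [ b ]

Solving the linear system:
  x*      = (2, -0.2564, 0.8846)
  lambda* = (2.2051, -4.0256)
  f(x*)   = 21.7179

x* = (2, -0.2564, 0.8846), lambda* = (2.2051, -4.0256)


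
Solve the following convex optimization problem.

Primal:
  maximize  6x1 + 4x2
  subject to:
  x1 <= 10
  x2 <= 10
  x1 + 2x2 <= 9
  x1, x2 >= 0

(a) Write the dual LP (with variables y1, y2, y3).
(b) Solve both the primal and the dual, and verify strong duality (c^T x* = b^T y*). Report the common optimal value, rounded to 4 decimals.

The standard primal-dual pair for 'max c^T x s.t. A x <= b, x >= 0' is:
  Dual:  min b^T y  s.t.  A^T y >= c,  y >= 0.

So the dual LP is:
  minimize  10y1 + 10y2 + 9y3
  subject to:
    y1 + y3 >= 6
    y2 + 2y3 >= 4
    y1, y2, y3 >= 0

Solving the primal: x* = (9, 0).
  primal value c^T x* = 54.
Solving the dual: y* = (0, 0, 6).
  dual value b^T y* = 54.
Strong duality: c^T x* = b^T y*. Confirmed.

54


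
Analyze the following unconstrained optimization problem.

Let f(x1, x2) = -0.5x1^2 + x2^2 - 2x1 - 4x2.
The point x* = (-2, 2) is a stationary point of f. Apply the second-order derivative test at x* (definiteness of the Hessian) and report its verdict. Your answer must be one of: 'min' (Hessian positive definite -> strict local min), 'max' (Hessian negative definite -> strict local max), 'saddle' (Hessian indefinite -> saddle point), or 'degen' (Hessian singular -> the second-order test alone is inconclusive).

Compute the Hessian H = grad^2 f:
  H = [[-1, 0], [0, 2]]
Verify stationarity: grad f(x*) = H x* + g = (0, 0).
Eigenvalues of H: -1, 2.
Eigenvalues have mixed signs, so H is indefinite -> x* is a saddle point.

saddle


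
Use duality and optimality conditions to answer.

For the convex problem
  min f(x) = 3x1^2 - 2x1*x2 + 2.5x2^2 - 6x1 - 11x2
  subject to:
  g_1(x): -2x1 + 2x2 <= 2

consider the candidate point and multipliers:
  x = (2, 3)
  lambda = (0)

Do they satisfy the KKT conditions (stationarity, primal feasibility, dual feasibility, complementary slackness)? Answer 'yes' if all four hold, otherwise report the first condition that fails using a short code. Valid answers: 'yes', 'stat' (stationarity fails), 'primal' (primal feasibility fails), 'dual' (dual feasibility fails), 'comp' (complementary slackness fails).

Gradient of f: grad f(x) = Q x + c = (0, 0)
Constraint values g_i(x) = a_i^T x - b_i:
  g_1((2, 3)) = 0
Stationarity residual: grad f(x) + sum_i lambda_i a_i = (0, 0)
  -> stationarity OK
Primal feasibility (all g_i <= 0): OK
Dual feasibility (all lambda_i >= 0): OK
Complementary slackness (lambda_i * g_i(x) = 0 for all i): OK

Verdict: yes, KKT holds.

yes


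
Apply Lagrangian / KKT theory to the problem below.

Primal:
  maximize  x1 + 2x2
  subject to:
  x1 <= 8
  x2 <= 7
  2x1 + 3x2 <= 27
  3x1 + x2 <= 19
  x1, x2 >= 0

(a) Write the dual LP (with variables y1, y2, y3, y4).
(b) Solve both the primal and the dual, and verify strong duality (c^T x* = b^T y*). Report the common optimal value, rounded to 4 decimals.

The standard primal-dual pair for 'max c^T x s.t. A x <= b, x >= 0' is:
  Dual:  min b^T y  s.t.  A^T y >= c,  y >= 0.

So the dual LP is:
  minimize  8y1 + 7y2 + 27y3 + 19y4
  subject to:
    y1 + 2y3 + 3y4 >= 1
    y2 + 3y3 + y4 >= 2
    y1, y2, y3, y4 >= 0

Solving the primal: x* = (3, 7).
  primal value c^T x* = 17.
Solving the dual: y* = (0, 0.5, 0.5, 0).
  dual value b^T y* = 17.
Strong duality: c^T x* = b^T y*. Confirmed.

17


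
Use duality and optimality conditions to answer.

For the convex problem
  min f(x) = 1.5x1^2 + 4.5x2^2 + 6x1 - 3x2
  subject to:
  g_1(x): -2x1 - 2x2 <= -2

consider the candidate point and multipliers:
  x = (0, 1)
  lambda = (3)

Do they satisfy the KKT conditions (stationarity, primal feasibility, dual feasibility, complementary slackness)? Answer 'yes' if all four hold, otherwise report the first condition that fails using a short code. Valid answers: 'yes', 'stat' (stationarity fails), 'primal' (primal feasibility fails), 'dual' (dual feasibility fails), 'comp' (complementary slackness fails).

Gradient of f: grad f(x) = Q x + c = (6, 6)
Constraint values g_i(x) = a_i^T x - b_i:
  g_1((0, 1)) = 0
Stationarity residual: grad f(x) + sum_i lambda_i a_i = (0, 0)
  -> stationarity OK
Primal feasibility (all g_i <= 0): OK
Dual feasibility (all lambda_i >= 0): OK
Complementary slackness (lambda_i * g_i(x) = 0 for all i): OK

Verdict: yes, KKT holds.

yes


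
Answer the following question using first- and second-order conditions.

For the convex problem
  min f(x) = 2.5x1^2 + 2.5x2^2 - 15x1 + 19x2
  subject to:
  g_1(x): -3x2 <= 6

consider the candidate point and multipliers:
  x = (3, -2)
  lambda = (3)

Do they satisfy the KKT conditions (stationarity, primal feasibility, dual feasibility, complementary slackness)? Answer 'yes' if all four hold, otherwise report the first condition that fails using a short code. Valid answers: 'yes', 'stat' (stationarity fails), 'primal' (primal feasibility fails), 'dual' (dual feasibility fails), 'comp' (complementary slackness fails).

Gradient of f: grad f(x) = Q x + c = (0, 9)
Constraint values g_i(x) = a_i^T x - b_i:
  g_1((3, -2)) = 0
Stationarity residual: grad f(x) + sum_i lambda_i a_i = (0, 0)
  -> stationarity OK
Primal feasibility (all g_i <= 0): OK
Dual feasibility (all lambda_i >= 0): OK
Complementary slackness (lambda_i * g_i(x) = 0 for all i): OK

Verdict: yes, KKT holds.

yes


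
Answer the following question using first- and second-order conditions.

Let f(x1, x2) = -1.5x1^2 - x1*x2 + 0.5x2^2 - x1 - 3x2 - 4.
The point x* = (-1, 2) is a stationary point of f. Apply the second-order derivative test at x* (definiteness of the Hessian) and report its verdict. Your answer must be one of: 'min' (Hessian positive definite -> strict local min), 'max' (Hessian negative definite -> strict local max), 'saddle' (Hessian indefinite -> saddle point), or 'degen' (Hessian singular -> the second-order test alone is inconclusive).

Compute the Hessian H = grad^2 f:
  H = [[-3, -1], [-1, 1]]
Verify stationarity: grad f(x*) = H x* + g = (0, 0).
Eigenvalues of H: -3.2361, 1.2361.
Eigenvalues have mixed signs, so H is indefinite -> x* is a saddle point.

saddle


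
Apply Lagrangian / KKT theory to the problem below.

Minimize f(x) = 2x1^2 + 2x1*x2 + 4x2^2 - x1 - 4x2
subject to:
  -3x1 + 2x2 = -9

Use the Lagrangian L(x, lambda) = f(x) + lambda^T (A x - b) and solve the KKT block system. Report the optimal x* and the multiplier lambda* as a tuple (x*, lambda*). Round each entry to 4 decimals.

Form the Lagrangian:
  L(x, lambda) = (1/2) x^T Q x + c^T x + lambda^T (A x - b)
Stationarity (grad_x L = 0): Q x + c + A^T lambda = 0.
Primal feasibility: A x = b.

This gives the KKT block system:
  [ Q   A^T ] [ x     ]   [-c ]
  [ A    0  ] [ lambda ] = [ b ]

Solving the linear system:
  x*      = (2.5, -0.75)
  lambda* = (2.5)
  f(x*)   = 11.5

x* = (2.5, -0.75), lambda* = (2.5)


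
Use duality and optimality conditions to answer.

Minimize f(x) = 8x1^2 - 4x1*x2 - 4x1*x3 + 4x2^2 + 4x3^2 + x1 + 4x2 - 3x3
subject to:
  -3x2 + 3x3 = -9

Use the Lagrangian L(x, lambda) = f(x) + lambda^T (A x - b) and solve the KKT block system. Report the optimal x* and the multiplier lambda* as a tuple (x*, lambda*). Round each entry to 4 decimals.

Form the Lagrangian:
  L(x, lambda) = (1/2) x^T Q x + c^T x + lambda^T (A x - b)
Stationarity (grad_x L = 0): Q x + c + A^T lambda = 0.
Primal feasibility: A x = b.

This gives the KKT block system:
  [ Q   A^T ] [ x     ]   [-c ]
  [ A    0  ] [ lambda ] = [ b ]

Solving the linear system:
  x*      = (-0.125, 1.375, -1.625)
  lambda* = (5.1667)
  f(x*)   = 28.375

x* = (-0.125, 1.375, -1.625), lambda* = (5.1667)
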